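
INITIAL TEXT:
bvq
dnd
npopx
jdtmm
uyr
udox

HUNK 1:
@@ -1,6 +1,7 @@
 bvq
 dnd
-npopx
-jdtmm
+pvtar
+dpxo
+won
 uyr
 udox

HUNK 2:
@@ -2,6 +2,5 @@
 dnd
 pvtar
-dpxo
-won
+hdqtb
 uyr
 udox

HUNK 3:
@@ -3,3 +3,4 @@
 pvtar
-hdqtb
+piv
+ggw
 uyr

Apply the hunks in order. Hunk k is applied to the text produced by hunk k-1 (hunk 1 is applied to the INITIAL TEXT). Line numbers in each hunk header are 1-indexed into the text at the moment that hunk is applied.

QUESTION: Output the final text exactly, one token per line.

Answer: bvq
dnd
pvtar
piv
ggw
uyr
udox

Derivation:
Hunk 1: at line 1 remove [npopx,jdtmm] add [pvtar,dpxo,won] -> 7 lines: bvq dnd pvtar dpxo won uyr udox
Hunk 2: at line 2 remove [dpxo,won] add [hdqtb] -> 6 lines: bvq dnd pvtar hdqtb uyr udox
Hunk 3: at line 3 remove [hdqtb] add [piv,ggw] -> 7 lines: bvq dnd pvtar piv ggw uyr udox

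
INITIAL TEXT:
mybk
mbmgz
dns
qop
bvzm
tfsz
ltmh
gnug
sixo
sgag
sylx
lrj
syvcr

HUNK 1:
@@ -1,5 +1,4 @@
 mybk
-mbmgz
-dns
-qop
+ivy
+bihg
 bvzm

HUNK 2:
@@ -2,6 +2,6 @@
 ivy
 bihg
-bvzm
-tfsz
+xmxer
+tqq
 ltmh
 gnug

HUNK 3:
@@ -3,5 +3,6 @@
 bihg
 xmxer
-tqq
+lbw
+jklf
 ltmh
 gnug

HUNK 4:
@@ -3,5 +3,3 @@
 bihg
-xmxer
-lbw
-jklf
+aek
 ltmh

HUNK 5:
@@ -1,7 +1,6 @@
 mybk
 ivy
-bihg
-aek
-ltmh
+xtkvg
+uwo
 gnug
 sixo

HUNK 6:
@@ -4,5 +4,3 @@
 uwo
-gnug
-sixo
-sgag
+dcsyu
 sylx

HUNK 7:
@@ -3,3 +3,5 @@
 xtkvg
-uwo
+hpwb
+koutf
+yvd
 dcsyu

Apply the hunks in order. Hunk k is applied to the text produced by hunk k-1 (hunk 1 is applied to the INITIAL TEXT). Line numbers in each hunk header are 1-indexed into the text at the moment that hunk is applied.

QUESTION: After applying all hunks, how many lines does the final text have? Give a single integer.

Answer: 10

Derivation:
Hunk 1: at line 1 remove [mbmgz,dns,qop] add [ivy,bihg] -> 12 lines: mybk ivy bihg bvzm tfsz ltmh gnug sixo sgag sylx lrj syvcr
Hunk 2: at line 2 remove [bvzm,tfsz] add [xmxer,tqq] -> 12 lines: mybk ivy bihg xmxer tqq ltmh gnug sixo sgag sylx lrj syvcr
Hunk 3: at line 3 remove [tqq] add [lbw,jklf] -> 13 lines: mybk ivy bihg xmxer lbw jklf ltmh gnug sixo sgag sylx lrj syvcr
Hunk 4: at line 3 remove [xmxer,lbw,jklf] add [aek] -> 11 lines: mybk ivy bihg aek ltmh gnug sixo sgag sylx lrj syvcr
Hunk 5: at line 1 remove [bihg,aek,ltmh] add [xtkvg,uwo] -> 10 lines: mybk ivy xtkvg uwo gnug sixo sgag sylx lrj syvcr
Hunk 6: at line 4 remove [gnug,sixo,sgag] add [dcsyu] -> 8 lines: mybk ivy xtkvg uwo dcsyu sylx lrj syvcr
Hunk 7: at line 3 remove [uwo] add [hpwb,koutf,yvd] -> 10 lines: mybk ivy xtkvg hpwb koutf yvd dcsyu sylx lrj syvcr
Final line count: 10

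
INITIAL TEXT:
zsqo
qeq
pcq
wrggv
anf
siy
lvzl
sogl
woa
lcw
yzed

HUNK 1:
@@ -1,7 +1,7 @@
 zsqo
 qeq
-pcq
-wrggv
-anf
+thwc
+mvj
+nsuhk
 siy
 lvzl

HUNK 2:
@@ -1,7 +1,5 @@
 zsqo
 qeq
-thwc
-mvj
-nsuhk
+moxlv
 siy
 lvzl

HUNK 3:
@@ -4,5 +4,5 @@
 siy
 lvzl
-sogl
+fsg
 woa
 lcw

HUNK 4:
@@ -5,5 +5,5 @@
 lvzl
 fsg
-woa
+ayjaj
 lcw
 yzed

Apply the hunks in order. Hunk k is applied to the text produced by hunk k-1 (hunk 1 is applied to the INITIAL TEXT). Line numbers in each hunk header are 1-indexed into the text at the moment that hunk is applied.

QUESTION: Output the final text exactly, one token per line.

Hunk 1: at line 1 remove [pcq,wrggv,anf] add [thwc,mvj,nsuhk] -> 11 lines: zsqo qeq thwc mvj nsuhk siy lvzl sogl woa lcw yzed
Hunk 2: at line 1 remove [thwc,mvj,nsuhk] add [moxlv] -> 9 lines: zsqo qeq moxlv siy lvzl sogl woa lcw yzed
Hunk 3: at line 4 remove [sogl] add [fsg] -> 9 lines: zsqo qeq moxlv siy lvzl fsg woa lcw yzed
Hunk 4: at line 5 remove [woa] add [ayjaj] -> 9 lines: zsqo qeq moxlv siy lvzl fsg ayjaj lcw yzed

Answer: zsqo
qeq
moxlv
siy
lvzl
fsg
ayjaj
lcw
yzed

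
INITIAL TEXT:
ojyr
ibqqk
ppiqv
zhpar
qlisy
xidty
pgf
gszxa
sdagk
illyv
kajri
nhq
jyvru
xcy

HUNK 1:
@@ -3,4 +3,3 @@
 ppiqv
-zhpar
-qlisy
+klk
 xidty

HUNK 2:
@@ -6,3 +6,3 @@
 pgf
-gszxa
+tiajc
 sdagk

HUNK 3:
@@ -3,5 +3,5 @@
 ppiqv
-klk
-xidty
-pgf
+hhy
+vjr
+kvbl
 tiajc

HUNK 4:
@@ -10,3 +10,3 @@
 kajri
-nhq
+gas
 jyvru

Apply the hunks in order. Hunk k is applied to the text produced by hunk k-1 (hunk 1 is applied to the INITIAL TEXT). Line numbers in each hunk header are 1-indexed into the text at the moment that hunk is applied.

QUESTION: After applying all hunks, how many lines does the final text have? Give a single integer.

Answer: 13

Derivation:
Hunk 1: at line 3 remove [zhpar,qlisy] add [klk] -> 13 lines: ojyr ibqqk ppiqv klk xidty pgf gszxa sdagk illyv kajri nhq jyvru xcy
Hunk 2: at line 6 remove [gszxa] add [tiajc] -> 13 lines: ojyr ibqqk ppiqv klk xidty pgf tiajc sdagk illyv kajri nhq jyvru xcy
Hunk 3: at line 3 remove [klk,xidty,pgf] add [hhy,vjr,kvbl] -> 13 lines: ojyr ibqqk ppiqv hhy vjr kvbl tiajc sdagk illyv kajri nhq jyvru xcy
Hunk 4: at line 10 remove [nhq] add [gas] -> 13 lines: ojyr ibqqk ppiqv hhy vjr kvbl tiajc sdagk illyv kajri gas jyvru xcy
Final line count: 13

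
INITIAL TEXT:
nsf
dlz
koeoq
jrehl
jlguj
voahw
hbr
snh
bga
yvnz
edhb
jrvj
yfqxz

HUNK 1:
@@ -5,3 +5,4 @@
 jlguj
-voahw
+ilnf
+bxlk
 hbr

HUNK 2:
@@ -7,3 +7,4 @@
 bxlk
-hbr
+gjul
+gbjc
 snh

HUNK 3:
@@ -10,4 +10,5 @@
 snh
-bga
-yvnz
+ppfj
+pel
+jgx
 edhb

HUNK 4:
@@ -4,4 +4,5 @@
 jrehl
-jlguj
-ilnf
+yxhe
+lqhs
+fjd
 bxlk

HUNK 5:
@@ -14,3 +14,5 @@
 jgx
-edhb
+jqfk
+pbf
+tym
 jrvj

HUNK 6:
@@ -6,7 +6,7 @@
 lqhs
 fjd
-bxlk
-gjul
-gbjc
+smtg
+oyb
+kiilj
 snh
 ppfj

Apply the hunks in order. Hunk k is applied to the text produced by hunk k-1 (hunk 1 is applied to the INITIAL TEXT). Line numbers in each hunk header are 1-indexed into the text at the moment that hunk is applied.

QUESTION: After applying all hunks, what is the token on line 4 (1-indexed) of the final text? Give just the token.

Answer: jrehl

Derivation:
Hunk 1: at line 5 remove [voahw] add [ilnf,bxlk] -> 14 lines: nsf dlz koeoq jrehl jlguj ilnf bxlk hbr snh bga yvnz edhb jrvj yfqxz
Hunk 2: at line 7 remove [hbr] add [gjul,gbjc] -> 15 lines: nsf dlz koeoq jrehl jlguj ilnf bxlk gjul gbjc snh bga yvnz edhb jrvj yfqxz
Hunk 3: at line 10 remove [bga,yvnz] add [ppfj,pel,jgx] -> 16 lines: nsf dlz koeoq jrehl jlguj ilnf bxlk gjul gbjc snh ppfj pel jgx edhb jrvj yfqxz
Hunk 4: at line 4 remove [jlguj,ilnf] add [yxhe,lqhs,fjd] -> 17 lines: nsf dlz koeoq jrehl yxhe lqhs fjd bxlk gjul gbjc snh ppfj pel jgx edhb jrvj yfqxz
Hunk 5: at line 14 remove [edhb] add [jqfk,pbf,tym] -> 19 lines: nsf dlz koeoq jrehl yxhe lqhs fjd bxlk gjul gbjc snh ppfj pel jgx jqfk pbf tym jrvj yfqxz
Hunk 6: at line 6 remove [bxlk,gjul,gbjc] add [smtg,oyb,kiilj] -> 19 lines: nsf dlz koeoq jrehl yxhe lqhs fjd smtg oyb kiilj snh ppfj pel jgx jqfk pbf tym jrvj yfqxz
Final line 4: jrehl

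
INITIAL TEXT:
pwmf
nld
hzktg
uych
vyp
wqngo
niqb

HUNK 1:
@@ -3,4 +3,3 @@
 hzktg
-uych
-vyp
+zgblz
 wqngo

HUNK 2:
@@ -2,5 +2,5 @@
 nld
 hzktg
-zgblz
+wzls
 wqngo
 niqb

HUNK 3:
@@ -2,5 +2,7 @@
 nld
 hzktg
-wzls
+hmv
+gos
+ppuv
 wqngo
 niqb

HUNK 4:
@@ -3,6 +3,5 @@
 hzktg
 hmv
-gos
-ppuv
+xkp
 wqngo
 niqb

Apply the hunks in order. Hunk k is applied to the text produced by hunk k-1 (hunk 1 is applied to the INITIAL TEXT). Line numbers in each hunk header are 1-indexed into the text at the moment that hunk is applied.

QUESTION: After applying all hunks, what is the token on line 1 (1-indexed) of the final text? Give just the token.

Answer: pwmf

Derivation:
Hunk 1: at line 3 remove [uych,vyp] add [zgblz] -> 6 lines: pwmf nld hzktg zgblz wqngo niqb
Hunk 2: at line 2 remove [zgblz] add [wzls] -> 6 lines: pwmf nld hzktg wzls wqngo niqb
Hunk 3: at line 2 remove [wzls] add [hmv,gos,ppuv] -> 8 lines: pwmf nld hzktg hmv gos ppuv wqngo niqb
Hunk 4: at line 3 remove [gos,ppuv] add [xkp] -> 7 lines: pwmf nld hzktg hmv xkp wqngo niqb
Final line 1: pwmf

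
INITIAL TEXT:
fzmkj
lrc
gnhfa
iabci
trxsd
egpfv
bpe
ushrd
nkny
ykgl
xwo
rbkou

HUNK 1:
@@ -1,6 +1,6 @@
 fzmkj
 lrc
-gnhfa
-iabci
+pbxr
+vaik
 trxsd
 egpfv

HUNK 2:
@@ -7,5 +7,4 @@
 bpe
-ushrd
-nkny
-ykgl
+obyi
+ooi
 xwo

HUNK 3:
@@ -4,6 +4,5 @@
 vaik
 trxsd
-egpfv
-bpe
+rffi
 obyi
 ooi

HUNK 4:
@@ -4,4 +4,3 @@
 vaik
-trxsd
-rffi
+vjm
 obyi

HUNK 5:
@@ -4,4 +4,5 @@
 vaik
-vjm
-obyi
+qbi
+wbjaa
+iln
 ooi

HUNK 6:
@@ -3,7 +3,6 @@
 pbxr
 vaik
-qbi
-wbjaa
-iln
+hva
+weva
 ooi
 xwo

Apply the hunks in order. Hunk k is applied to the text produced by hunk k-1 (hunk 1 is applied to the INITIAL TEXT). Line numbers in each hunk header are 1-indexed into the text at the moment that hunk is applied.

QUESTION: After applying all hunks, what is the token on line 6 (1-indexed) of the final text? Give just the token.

Answer: weva

Derivation:
Hunk 1: at line 1 remove [gnhfa,iabci] add [pbxr,vaik] -> 12 lines: fzmkj lrc pbxr vaik trxsd egpfv bpe ushrd nkny ykgl xwo rbkou
Hunk 2: at line 7 remove [ushrd,nkny,ykgl] add [obyi,ooi] -> 11 lines: fzmkj lrc pbxr vaik trxsd egpfv bpe obyi ooi xwo rbkou
Hunk 3: at line 4 remove [egpfv,bpe] add [rffi] -> 10 lines: fzmkj lrc pbxr vaik trxsd rffi obyi ooi xwo rbkou
Hunk 4: at line 4 remove [trxsd,rffi] add [vjm] -> 9 lines: fzmkj lrc pbxr vaik vjm obyi ooi xwo rbkou
Hunk 5: at line 4 remove [vjm,obyi] add [qbi,wbjaa,iln] -> 10 lines: fzmkj lrc pbxr vaik qbi wbjaa iln ooi xwo rbkou
Hunk 6: at line 3 remove [qbi,wbjaa,iln] add [hva,weva] -> 9 lines: fzmkj lrc pbxr vaik hva weva ooi xwo rbkou
Final line 6: weva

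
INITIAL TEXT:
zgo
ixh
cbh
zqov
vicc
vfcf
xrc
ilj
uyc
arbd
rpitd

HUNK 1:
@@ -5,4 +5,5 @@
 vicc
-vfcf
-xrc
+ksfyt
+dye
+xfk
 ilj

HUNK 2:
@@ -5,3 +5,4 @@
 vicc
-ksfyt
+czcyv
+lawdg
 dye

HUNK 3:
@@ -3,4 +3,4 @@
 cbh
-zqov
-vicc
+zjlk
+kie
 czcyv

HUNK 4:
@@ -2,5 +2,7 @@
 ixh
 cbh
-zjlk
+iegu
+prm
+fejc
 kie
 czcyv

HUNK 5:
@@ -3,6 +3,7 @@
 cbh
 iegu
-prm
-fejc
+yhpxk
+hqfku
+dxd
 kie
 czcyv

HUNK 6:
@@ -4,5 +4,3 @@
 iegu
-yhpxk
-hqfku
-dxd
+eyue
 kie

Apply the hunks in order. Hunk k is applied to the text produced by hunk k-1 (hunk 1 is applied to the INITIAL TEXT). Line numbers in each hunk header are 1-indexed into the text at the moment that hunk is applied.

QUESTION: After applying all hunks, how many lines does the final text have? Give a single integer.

Answer: 14

Derivation:
Hunk 1: at line 5 remove [vfcf,xrc] add [ksfyt,dye,xfk] -> 12 lines: zgo ixh cbh zqov vicc ksfyt dye xfk ilj uyc arbd rpitd
Hunk 2: at line 5 remove [ksfyt] add [czcyv,lawdg] -> 13 lines: zgo ixh cbh zqov vicc czcyv lawdg dye xfk ilj uyc arbd rpitd
Hunk 3: at line 3 remove [zqov,vicc] add [zjlk,kie] -> 13 lines: zgo ixh cbh zjlk kie czcyv lawdg dye xfk ilj uyc arbd rpitd
Hunk 4: at line 2 remove [zjlk] add [iegu,prm,fejc] -> 15 lines: zgo ixh cbh iegu prm fejc kie czcyv lawdg dye xfk ilj uyc arbd rpitd
Hunk 5: at line 3 remove [prm,fejc] add [yhpxk,hqfku,dxd] -> 16 lines: zgo ixh cbh iegu yhpxk hqfku dxd kie czcyv lawdg dye xfk ilj uyc arbd rpitd
Hunk 6: at line 4 remove [yhpxk,hqfku,dxd] add [eyue] -> 14 lines: zgo ixh cbh iegu eyue kie czcyv lawdg dye xfk ilj uyc arbd rpitd
Final line count: 14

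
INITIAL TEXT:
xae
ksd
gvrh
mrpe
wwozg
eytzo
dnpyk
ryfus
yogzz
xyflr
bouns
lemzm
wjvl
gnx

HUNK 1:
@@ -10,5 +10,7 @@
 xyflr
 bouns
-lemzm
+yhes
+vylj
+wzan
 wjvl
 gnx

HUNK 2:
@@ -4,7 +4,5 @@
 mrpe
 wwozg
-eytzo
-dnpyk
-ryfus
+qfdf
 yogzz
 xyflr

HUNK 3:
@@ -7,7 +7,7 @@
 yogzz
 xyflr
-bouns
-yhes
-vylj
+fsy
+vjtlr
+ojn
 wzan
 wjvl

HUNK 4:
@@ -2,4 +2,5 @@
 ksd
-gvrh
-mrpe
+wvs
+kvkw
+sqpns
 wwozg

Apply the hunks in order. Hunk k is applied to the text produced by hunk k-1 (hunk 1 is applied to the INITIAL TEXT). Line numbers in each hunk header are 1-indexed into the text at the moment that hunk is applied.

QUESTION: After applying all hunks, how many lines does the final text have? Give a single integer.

Answer: 15

Derivation:
Hunk 1: at line 10 remove [lemzm] add [yhes,vylj,wzan] -> 16 lines: xae ksd gvrh mrpe wwozg eytzo dnpyk ryfus yogzz xyflr bouns yhes vylj wzan wjvl gnx
Hunk 2: at line 4 remove [eytzo,dnpyk,ryfus] add [qfdf] -> 14 lines: xae ksd gvrh mrpe wwozg qfdf yogzz xyflr bouns yhes vylj wzan wjvl gnx
Hunk 3: at line 7 remove [bouns,yhes,vylj] add [fsy,vjtlr,ojn] -> 14 lines: xae ksd gvrh mrpe wwozg qfdf yogzz xyflr fsy vjtlr ojn wzan wjvl gnx
Hunk 4: at line 2 remove [gvrh,mrpe] add [wvs,kvkw,sqpns] -> 15 lines: xae ksd wvs kvkw sqpns wwozg qfdf yogzz xyflr fsy vjtlr ojn wzan wjvl gnx
Final line count: 15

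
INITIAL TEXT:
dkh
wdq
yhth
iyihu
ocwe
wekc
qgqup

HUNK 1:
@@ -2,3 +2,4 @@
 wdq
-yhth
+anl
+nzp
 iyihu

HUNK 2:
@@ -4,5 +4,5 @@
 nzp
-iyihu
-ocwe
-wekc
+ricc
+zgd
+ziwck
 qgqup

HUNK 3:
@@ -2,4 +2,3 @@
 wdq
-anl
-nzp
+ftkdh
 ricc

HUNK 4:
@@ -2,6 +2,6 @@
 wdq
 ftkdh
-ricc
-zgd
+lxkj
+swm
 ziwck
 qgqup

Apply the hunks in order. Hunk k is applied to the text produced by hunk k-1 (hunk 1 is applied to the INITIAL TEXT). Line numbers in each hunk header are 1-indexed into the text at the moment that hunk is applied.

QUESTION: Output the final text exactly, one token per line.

Answer: dkh
wdq
ftkdh
lxkj
swm
ziwck
qgqup

Derivation:
Hunk 1: at line 2 remove [yhth] add [anl,nzp] -> 8 lines: dkh wdq anl nzp iyihu ocwe wekc qgqup
Hunk 2: at line 4 remove [iyihu,ocwe,wekc] add [ricc,zgd,ziwck] -> 8 lines: dkh wdq anl nzp ricc zgd ziwck qgqup
Hunk 3: at line 2 remove [anl,nzp] add [ftkdh] -> 7 lines: dkh wdq ftkdh ricc zgd ziwck qgqup
Hunk 4: at line 2 remove [ricc,zgd] add [lxkj,swm] -> 7 lines: dkh wdq ftkdh lxkj swm ziwck qgqup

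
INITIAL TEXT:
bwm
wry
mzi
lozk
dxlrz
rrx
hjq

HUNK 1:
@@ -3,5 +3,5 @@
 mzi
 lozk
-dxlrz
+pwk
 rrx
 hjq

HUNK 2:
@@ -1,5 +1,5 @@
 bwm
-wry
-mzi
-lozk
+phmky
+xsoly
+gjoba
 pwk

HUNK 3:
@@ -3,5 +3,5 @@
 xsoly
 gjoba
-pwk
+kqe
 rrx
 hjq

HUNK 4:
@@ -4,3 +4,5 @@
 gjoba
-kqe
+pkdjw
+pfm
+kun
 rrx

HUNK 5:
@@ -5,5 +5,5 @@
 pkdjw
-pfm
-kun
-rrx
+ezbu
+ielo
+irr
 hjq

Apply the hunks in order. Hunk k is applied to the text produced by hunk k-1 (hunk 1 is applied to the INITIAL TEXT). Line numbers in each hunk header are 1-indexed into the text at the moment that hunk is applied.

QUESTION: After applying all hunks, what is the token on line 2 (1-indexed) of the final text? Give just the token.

Answer: phmky

Derivation:
Hunk 1: at line 3 remove [dxlrz] add [pwk] -> 7 lines: bwm wry mzi lozk pwk rrx hjq
Hunk 2: at line 1 remove [wry,mzi,lozk] add [phmky,xsoly,gjoba] -> 7 lines: bwm phmky xsoly gjoba pwk rrx hjq
Hunk 3: at line 3 remove [pwk] add [kqe] -> 7 lines: bwm phmky xsoly gjoba kqe rrx hjq
Hunk 4: at line 4 remove [kqe] add [pkdjw,pfm,kun] -> 9 lines: bwm phmky xsoly gjoba pkdjw pfm kun rrx hjq
Hunk 5: at line 5 remove [pfm,kun,rrx] add [ezbu,ielo,irr] -> 9 lines: bwm phmky xsoly gjoba pkdjw ezbu ielo irr hjq
Final line 2: phmky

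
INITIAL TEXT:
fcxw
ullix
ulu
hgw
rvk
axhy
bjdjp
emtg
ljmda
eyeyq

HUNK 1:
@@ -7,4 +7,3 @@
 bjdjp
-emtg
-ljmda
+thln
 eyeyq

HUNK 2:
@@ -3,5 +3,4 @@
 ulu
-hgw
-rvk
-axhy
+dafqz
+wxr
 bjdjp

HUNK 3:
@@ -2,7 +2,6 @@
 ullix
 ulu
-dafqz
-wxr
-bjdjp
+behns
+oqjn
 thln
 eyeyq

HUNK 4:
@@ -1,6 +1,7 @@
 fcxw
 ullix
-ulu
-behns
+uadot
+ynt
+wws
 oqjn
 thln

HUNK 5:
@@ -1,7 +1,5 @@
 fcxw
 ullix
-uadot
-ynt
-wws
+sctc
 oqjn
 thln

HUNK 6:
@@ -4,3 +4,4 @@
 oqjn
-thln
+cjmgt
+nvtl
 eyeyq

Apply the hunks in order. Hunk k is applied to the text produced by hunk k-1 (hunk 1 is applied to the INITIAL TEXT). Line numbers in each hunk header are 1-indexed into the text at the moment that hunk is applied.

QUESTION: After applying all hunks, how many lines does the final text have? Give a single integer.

Answer: 7

Derivation:
Hunk 1: at line 7 remove [emtg,ljmda] add [thln] -> 9 lines: fcxw ullix ulu hgw rvk axhy bjdjp thln eyeyq
Hunk 2: at line 3 remove [hgw,rvk,axhy] add [dafqz,wxr] -> 8 lines: fcxw ullix ulu dafqz wxr bjdjp thln eyeyq
Hunk 3: at line 2 remove [dafqz,wxr,bjdjp] add [behns,oqjn] -> 7 lines: fcxw ullix ulu behns oqjn thln eyeyq
Hunk 4: at line 1 remove [ulu,behns] add [uadot,ynt,wws] -> 8 lines: fcxw ullix uadot ynt wws oqjn thln eyeyq
Hunk 5: at line 1 remove [uadot,ynt,wws] add [sctc] -> 6 lines: fcxw ullix sctc oqjn thln eyeyq
Hunk 6: at line 4 remove [thln] add [cjmgt,nvtl] -> 7 lines: fcxw ullix sctc oqjn cjmgt nvtl eyeyq
Final line count: 7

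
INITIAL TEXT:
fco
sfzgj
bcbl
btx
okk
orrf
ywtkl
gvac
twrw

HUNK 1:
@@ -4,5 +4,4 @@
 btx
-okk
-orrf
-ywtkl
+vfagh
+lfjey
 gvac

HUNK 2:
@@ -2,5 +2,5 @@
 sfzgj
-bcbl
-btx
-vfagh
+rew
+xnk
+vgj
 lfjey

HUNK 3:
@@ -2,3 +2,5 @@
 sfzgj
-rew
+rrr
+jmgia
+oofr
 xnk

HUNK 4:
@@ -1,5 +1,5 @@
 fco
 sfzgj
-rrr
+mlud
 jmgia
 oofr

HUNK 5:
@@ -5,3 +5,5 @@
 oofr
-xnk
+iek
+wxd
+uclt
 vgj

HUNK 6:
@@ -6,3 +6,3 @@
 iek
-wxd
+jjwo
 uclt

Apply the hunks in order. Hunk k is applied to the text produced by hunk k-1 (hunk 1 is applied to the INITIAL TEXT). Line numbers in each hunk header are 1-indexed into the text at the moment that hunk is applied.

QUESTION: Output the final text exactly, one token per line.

Answer: fco
sfzgj
mlud
jmgia
oofr
iek
jjwo
uclt
vgj
lfjey
gvac
twrw

Derivation:
Hunk 1: at line 4 remove [okk,orrf,ywtkl] add [vfagh,lfjey] -> 8 lines: fco sfzgj bcbl btx vfagh lfjey gvac twrw
Hunk 2: at line 2 remove [bcbl,btx,vfagh] add [rew,xnk,vgj] -> 8 lines: fco sfzgj rew xnk vgj lfjey gvac twrw
Hunk 3: at line 2 remove [rew] add [rrr,jmgia,oofr] -> 10 lines: fco sfzgj rrr jmgia oofr xnk vgj lfjey gvac twrw
Hunk 4: at line 1 remove [rrr] add [mlud] -> 10 lines: fco sfzgj mlud jmgia oofr xnk vgj lfjey gvac twrw
Hunk 5: at line 5 remove [xnk] add [iek,wxd,uclt] -> 12 lines: fco sfzgj mlud jmgia oofr iek wxd uclt vgj lfjey gvac twrw
Hunk 6: at line 6 remove [wxd] add [jjwo] -> 12 lines: fco sfzgj mlud jmgia oofr iek jjwo uclt vgj lfjey gvac twrw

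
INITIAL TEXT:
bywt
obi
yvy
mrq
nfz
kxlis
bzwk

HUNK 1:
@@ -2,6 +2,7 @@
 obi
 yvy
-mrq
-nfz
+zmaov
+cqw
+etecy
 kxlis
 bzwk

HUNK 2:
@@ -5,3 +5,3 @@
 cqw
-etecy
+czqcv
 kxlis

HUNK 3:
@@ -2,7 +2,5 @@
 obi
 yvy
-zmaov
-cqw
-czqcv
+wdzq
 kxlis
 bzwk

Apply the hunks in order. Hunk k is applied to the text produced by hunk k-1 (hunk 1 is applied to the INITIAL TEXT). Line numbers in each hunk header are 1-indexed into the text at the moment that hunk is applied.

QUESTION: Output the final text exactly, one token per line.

Hunk 1: at line 2 remove [mrq,nfz] add [zmaov,cqw,etecy] -> 8 lines: bywt obi yvy zmaov cqw etecy kxlis bzwk
Hunk 2: at line 5 remove [etecy] add [czqcv] -> 8 lines: bywt obi yvy zmaov cqw czqcv kxlis bzwk
Hunk 3: at line 2 remove [zmaov,cqw,czqcv] add [wdzq] -> 6 lines: bywt obi yvy wdzq kxlis bzwk

Answer: bywt
obi
yvy
wdzq
kxlis
bzwk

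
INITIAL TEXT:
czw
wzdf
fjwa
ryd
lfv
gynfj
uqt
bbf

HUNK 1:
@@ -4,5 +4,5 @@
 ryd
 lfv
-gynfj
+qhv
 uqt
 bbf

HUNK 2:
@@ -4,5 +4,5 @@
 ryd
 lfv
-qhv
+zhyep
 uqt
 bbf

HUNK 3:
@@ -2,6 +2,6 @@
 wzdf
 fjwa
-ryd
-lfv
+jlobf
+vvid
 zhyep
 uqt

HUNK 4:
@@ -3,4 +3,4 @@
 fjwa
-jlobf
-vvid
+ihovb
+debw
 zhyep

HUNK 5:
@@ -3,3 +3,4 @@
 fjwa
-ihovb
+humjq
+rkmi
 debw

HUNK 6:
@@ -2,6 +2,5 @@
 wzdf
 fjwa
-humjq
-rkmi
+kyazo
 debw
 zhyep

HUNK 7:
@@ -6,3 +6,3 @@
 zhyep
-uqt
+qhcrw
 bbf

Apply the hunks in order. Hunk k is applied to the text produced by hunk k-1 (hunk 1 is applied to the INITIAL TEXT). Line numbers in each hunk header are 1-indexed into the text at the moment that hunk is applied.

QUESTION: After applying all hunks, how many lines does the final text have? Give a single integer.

Hunk 1: at line 4 remove [gynfj] add [qhv] -> 8 lines: czw wzdf fjwa ryd lfv qhv uqt bbf
Hunk 2: at line 4 remove [qhv] add [zhyep] -> 8 lines: czw wzdf fjwa ryd lfv zhyep uqt bbf
Hunk 3: at line 2 remove [ryd,lfv] add [jlobf,vvid] -> 8 lines: czw wzdf fjwa jlobf vvid zhyep uqt bbf
Hunk 4: at line 3 remove [jlobf,vvid] add [ihovb,debw] -> 8 lines: czw wzdf fjwa ihovb debw zhyep uqt bbf
Hunk 5: at line 3 remove [ihovb] add [humjq,rkmi] -> 9 lines: czw wzdf fjwa humjq rkmi debw zhyep uqt bbf
Hunk 6: at line 2 remove [humjq,rkmi] add [kyazo] -> 8 lines: czw wzdf fjwa kyazo debw zhyep uqt bbf
Hunk 7: at line 6 remove [uqt] add [qhcrw] -> 8 lines: czw wzdf fjwa kyazo debw zhyep qhcrw bbf
Final line count: 8

Answer: 8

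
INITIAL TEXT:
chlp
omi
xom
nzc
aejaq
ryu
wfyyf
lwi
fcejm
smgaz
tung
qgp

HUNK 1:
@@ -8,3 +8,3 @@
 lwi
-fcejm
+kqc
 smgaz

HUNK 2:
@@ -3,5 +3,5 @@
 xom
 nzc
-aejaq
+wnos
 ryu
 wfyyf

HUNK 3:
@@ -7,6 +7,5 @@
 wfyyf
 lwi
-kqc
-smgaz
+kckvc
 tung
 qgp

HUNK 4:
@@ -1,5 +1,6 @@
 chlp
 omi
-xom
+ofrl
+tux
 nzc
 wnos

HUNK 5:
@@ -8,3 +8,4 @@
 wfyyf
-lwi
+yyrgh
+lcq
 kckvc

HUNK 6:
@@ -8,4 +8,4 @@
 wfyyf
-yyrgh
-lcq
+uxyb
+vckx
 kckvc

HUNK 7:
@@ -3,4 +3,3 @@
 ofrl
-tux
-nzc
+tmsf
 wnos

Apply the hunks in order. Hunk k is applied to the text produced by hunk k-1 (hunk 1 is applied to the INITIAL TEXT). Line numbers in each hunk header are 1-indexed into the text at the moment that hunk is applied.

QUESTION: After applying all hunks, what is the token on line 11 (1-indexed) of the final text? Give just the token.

Answer: tung

Derivation:
Hunk 1: at line 8 remove [fcejm] add [kqc] -> 12 lines: chlp omi xom nzc aejaq ryu wfyyf lwi kqc smgaz tung qgp
Hunk 2: at line 3 remove [aejaq] add [wnos] -> 12 lines: chlp omi xom nzc wnos ryu wfyyf lwi kqc smgaz tung qgp
Hunk 3: at line 7 remove [kqc,smgaz] add [kckvc] -> 11 lines: chlp omi xom nzc wnos ryu wfyyf lwi kckvc tung qgp
Hunk 4: at line 1 remove [xom] add [ofrl,tux] -> 12 lines: chlp omi ofrl tux nzc wnos ryu wfyyf lwi kckvc tung qgp
Hunk 5: at line 8 remove [lwi] add [yyrgh,lcq] -> 13 lines: chlp omi ofrl tux nzc wnos ryu wfyyf yyrgh lcq kckvc tung qgp
Hunk 6: at line 8 remove [yyrgh,lcq] add [uxyb,vckx] -> 13 lines: chlp omi ofrl tux nzc wnos ryu wfyyf uxyb vckx kckvc tung qgp
Hunk 7: at line 3 remove [tux,nzc] add [tmsf] -> 12 lines: chlp omi ofrl tmsf wnos ryu wfyyf uxyb vckx kckvc tung qgp
Final line 11: tung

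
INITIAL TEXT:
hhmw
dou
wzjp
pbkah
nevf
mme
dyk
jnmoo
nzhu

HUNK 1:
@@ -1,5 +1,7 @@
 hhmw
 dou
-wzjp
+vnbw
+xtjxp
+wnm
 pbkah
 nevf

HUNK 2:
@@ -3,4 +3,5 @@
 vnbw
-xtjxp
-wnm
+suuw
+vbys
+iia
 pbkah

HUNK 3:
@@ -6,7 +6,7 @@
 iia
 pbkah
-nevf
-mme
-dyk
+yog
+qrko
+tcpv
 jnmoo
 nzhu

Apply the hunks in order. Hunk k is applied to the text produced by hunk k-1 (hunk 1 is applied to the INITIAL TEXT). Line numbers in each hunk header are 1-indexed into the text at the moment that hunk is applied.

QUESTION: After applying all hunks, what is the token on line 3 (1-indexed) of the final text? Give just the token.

Answer: vnbw

Derivation:
Hunk 1: at line 1 remove [wzjp] add [vnbw,xtjxp,wnm] -> 11 lines: hhmw dou vnbw xtjxp wnm pbkah nevf mme dyk jnmoo nzhu
Hunk 2: at line 3 remove [xtjxp,wnm] add [suuw,vbys,iia] -> 12 lines: hhmw dou vnbw suuw vbys iia pbkah nevf mme dyk jnmoo nzhu
Hunk 3: at line 6 remove [nevf,mme,dyk] add [yog,qrko,tcpv] -> 12 lines: hhmw dou vnbw suuw vbys iia pbkah yog qrko tcpv jnmoo nzhu
Final line 3: vnbw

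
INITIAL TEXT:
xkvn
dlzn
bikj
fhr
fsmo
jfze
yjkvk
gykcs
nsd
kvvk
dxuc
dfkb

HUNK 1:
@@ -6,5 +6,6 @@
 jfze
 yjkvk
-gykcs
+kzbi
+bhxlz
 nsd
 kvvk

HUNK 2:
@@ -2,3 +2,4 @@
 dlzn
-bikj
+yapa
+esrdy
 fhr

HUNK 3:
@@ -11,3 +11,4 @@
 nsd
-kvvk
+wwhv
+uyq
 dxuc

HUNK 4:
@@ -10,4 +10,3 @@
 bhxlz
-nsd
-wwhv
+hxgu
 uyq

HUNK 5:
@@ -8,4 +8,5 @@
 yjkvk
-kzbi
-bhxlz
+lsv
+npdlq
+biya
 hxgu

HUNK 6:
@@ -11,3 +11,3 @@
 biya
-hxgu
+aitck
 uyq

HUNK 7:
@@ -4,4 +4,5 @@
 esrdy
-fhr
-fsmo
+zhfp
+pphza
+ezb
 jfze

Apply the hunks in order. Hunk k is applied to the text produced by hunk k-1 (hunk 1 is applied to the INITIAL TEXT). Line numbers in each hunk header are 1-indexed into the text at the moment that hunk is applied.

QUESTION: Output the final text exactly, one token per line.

Hunk 1: at line 6 remove [gykcs] add [kzbi,bhxlz] -> 13 lines: xkvn dlzn bikj fhr fsmo jfze yjkvk kzbi bhxlz nsd kvvk dxuc dfkb
Hunk 2: at line 2 remove [bikj] add [yapa,esrdy] -> 14 lines: xkvn dlzn yapa esrdy fhr fsmo jfze yjkvk kzbi bhxlz nsd kvvk dxuc dfkb
Hunk 3: at line 11 remove [kvvk] add [wwhv,uyq] -> 15 lines: xkvn dlzn yapa esrdy fhr fsmo jfze yjkvk kzbi bhxlz nsd wwhv uyq dxuc dfkb
Hunk 4: at line 10 remove [nsd,wwhv] add [hxgu] -> 14 lines: xkvn dlzn yapa esrdy fhr fsmo jfze yjkvk kzbi bhxlz hxgu uyq dxuc dfkb
Hunk 5: at line 8 remove [kzbi,bhxlz] add [lsv,npdlq,biya] -> 15 lines: xkvn dlzn yapa esrdy fhr fsmo jfze yjkvk lsv npdlq biya hxgu uyq dxuc dfkb
Hunk 6: at line 11 remove [hxgu] add [aitck] -> 15 lines: xkvn dlzn yapa esrdy fhr fsmo jfze yjkvk lsv npdlq biya aitck uyq dxuc dfkb
Hunk 7: at line 4 remove [fhr,fsmo] add [zhfp,pphza,ezb] -> 16 lines: xkvn dlzn yapa esrdy zhfp pphza ezb jfze yjkvk lsv npdlq biya aitck uyq dxuc dfkb

Answer: xkvn
dlzn
yapa
esrdy
zhfp
pphza
ezb
jfze
yjkvk
lsv
npdlq
biya
aitck
uyq
dxuc
dfkb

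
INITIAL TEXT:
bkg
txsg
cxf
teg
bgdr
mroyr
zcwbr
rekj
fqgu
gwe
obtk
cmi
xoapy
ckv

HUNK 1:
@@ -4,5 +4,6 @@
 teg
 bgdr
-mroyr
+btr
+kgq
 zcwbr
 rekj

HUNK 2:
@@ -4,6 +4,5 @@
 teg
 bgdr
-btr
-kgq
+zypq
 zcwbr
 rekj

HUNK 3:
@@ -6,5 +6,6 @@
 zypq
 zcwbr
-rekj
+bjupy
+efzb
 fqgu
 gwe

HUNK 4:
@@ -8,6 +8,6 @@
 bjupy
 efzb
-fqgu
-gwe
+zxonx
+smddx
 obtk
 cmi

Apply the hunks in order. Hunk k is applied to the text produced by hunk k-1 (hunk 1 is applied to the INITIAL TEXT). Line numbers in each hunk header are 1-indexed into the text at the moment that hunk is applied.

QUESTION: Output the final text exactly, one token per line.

Answer: bkg
txsg
cxf
teg
bgdr
zypq
zcwbr
bjupy
efzb
zxonx
smddx
obtk
cmi
xoapy
ckv

Derivation:
Hunk 1: at line 4 remove [mroyr] add [btr,kgq] -> 15 lines: bkg txsg cxf teg bgdr btr kgq zcwbr rekj fqgu gwe obtk cmi xoapy ckv
Hunk 2: at line 4 remove [btr,kgq] add [zypq] -> 14 lines: bkg txsg cxf teg bgdr zypq zcwbr rekj fqgu gwe obtk cmi xoapy ckv
Hunk 3: at line 6 remove [rekj] add [bjupy,efzb] -> 15 lines: bkg txsg cxf teg bgdr zypq zcwbr bjupy efzb fqgu gwe obtk cmi xoapy ckv
Hunk 4: at line 8 remove [fqgu,gwe] add [zxonx,smddx] -> 15 lines: bkg txsg cxf teg bgdr zypq zcwbr bjupy efzb zxonx smddx obtk cmi xoapy ckv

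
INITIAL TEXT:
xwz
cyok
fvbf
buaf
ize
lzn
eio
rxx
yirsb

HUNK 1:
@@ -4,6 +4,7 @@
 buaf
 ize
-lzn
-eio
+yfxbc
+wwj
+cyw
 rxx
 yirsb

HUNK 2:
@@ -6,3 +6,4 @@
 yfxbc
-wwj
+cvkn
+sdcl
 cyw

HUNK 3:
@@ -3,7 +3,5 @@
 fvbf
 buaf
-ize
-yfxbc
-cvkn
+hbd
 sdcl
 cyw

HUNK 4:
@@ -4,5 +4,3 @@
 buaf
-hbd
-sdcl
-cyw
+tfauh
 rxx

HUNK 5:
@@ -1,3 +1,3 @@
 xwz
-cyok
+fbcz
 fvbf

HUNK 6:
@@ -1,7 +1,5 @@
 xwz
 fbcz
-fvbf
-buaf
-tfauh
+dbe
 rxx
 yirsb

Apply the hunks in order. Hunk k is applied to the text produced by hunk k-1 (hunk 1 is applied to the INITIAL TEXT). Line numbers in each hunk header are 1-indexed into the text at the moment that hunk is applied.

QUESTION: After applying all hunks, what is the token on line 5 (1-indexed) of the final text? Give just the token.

Answer: yirsb

Derivation:
Hunk 1: at line 4 remove [lzn,eio] add [yfxbc,wwj,cyw] -> 10 lines: xwz cyok fvbf buaf ize yfxbc wwj cyw rxx yirsb
Hunk 2: at line 6 remove [wwj] add [cvkn,sdcl] -> 11 lines: xwz cyok fvbf buaf ize yfxbc cvkn sdcl cyw rxx yirsb
Hunk 3: at line 3 remove [ize,yfxbc,cvkn] add [hbd] -> 9 lines: xwz cyok fvbf buaf hbd sdcl cyw rxx yirsb
Hunk 4: at line 4 remove [hbd,sdcl,cyw] add [tfauh] -> 7 lines: xwz cyok fvbf buaf tfauh rxx yirsb
Hunk 5: at line 1 remove [cyok] add [fbcz] -> 7 lines: xwz fbcz fvbf buaf tfauh rxx yirsb
Hunk 6: at line 1 remove [fvbf,buaf,tfauh] add [dbe] -> 5 lines: xwz fbcz dbe rxx yirsb
Final line 5: yirsb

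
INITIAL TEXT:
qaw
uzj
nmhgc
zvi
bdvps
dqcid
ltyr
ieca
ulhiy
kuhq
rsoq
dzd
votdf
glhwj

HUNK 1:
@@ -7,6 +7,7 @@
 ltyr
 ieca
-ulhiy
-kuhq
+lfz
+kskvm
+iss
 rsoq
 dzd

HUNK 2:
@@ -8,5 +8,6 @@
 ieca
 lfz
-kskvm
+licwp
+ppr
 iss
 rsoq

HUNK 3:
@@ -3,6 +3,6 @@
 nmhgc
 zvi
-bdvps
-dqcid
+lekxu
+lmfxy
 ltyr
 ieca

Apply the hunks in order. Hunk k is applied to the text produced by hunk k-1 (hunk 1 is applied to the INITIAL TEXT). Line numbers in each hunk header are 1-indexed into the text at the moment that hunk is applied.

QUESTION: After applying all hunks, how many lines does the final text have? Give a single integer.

Hunk 1: at line 7 remove [ulhiy,kuhq] add [lfz,kskvm,iss] -> 15 lines: qaw uzj nmhgc zvi bdvps dqcid ltyr ieca lfz kskvm iss rsoq dzd votdf glhwj
Hunk 2: at line 8 remove [kskvm] add [licwp,ppr] -> 16 lines: qaw uzj nmhgc zvi bdvps dqcid ltyr ieca lfz licwp ppr iss rsoq dzd votdf glhwj
Hunk 3: at line 3 remove [bdvps,dqcid] add [lekxu,lmfxy] -> 16 lines: qaw uzj nmhgc zvi lekxu lmfxy ltyr ieca lfz licwp ppr iss rsoq dzd votdf glhwj
Final line count: 16

Answer: 16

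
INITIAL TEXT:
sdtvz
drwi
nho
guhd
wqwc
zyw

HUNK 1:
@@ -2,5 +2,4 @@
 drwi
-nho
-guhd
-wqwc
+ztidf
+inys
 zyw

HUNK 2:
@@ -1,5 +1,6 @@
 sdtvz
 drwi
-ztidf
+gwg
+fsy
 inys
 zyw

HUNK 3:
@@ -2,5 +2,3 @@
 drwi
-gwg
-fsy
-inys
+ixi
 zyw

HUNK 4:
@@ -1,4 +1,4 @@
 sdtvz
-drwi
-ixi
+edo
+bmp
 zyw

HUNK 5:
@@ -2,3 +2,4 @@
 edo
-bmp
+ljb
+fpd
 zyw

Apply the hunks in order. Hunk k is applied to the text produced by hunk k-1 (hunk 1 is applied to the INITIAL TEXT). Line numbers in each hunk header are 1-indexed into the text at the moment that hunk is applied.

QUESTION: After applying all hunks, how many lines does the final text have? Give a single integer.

Answer: 5

Derivation:
Hunk 1: at line 2 remove [nho,guhd,wqwc] add [ztidf,inys] -> 5 lines: sdtvz drwi ztidf inys zyw
Hunk 2: at line 1 remove [ztidf] add [gwg,fsy] -> 6 lines: sdtvz drwi gwg fsy inys zyw
Hunk 3: at line 2 remove [gwg,fsy,inys] add [ixi] -> 4 lines: sdtvz drwi ixi zyw
Hunk 4: at line 1 remove [drwi,ixi] add [edo,bmp] -> 4 lines: sdtvz edo bmp zyw
Hunk 5: at line 2 remove [bmp] add [ljb,fpd] -> 5 lines: sdtvz edo ljb fpd zyw
Final line count: 5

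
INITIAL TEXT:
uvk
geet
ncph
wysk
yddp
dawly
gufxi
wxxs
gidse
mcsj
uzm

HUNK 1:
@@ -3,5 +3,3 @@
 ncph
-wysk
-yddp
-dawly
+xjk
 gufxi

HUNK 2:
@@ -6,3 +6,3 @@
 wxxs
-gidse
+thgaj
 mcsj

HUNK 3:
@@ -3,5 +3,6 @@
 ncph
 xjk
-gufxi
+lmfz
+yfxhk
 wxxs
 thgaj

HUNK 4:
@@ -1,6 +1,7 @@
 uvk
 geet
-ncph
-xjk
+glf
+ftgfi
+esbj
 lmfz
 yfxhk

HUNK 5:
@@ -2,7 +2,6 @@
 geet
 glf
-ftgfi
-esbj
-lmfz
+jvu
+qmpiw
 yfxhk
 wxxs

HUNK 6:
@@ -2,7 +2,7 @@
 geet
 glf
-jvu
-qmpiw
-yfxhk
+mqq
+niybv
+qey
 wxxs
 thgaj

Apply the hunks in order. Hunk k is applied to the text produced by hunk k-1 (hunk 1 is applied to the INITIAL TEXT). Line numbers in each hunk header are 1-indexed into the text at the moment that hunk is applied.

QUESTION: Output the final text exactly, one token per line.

Hunk 1: at line 3 remove [wysk,yddp,dawly] add [xjk] -> 9 lines: uvk geet ncph xjk gufxi wxxs gidse mcsj uzm
Hunk 2: at line 6 remove [gidse] add [thgaj] -> 9 lines: uvk geet ncph xjk gufxi wxxs thgaj mcsj uzm
Hunk 3: at line 3 remove [gufxi] add [lmfz,yfxhk] -> 10 lines: uvk geet ncph xjk lmfz yfxhk wxxs thgaj mcsj uzm
Hunk 4: at line 1 remove [ncph,xjk] add [glf,ftgfi,esbj] -> 11 lines: uvk geet glf ftgfi esbj lmfz yfxhk wxxs thgaj mcsj uzm
Hunk 5: at line 2 remove [ftgfi,esbj,lmfz] add [jvu,qmpiw] -> 10 lines: uvk geet glf jvu qmpiw yfxhk wxxs thgaj mcsj uzm
Hunk 6: at line 2 remove [jvu,qmpiw,yfxhk] add [mqq,niybv,qey] -> 10 lines: uvk geet glf mqq niybv qey wxxs thgaj mcsj uzm

Answer: uvk
geet
glf
mqq
niybv
qey
wxxs
thgaj
mcsj
uzm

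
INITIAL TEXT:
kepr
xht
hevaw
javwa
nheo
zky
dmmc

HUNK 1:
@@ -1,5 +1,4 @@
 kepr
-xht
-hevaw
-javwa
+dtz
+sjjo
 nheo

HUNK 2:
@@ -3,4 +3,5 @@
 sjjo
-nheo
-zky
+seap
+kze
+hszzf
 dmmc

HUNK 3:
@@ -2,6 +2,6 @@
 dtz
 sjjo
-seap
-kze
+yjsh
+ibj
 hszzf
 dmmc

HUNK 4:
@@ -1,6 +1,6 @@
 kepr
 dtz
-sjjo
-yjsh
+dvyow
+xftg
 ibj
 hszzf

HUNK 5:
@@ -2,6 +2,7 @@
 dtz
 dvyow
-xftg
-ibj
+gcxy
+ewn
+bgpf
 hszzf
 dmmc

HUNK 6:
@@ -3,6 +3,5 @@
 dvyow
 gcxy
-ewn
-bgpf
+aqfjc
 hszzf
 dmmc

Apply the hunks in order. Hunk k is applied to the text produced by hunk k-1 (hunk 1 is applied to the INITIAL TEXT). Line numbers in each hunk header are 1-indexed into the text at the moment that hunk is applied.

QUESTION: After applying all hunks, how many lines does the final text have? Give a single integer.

Answer: 7

Derivation:
Hunk 1: at line 1 remove [xht,hevaw,javwa] add [dtz,sjjo] -> 6 lines: kepr dtz sjjo nheo zky dmmc
Hunk 2: at line 3 remove [nheo,zky] add [seap,kze,hszzf] -> 7 lines: kepr dtz sjjo seap kze hszzf dmmc
Hunk 3: at line 2 remove [seap,kze] add [yjsh,ibj] -> 7 lines: kepr dtz sjjo yjsh ibj hszzf dmmc
Hunk 4: at line 1 remove [sjjo,yjsh] add [dvyow,xftg] -> 7 lines: kepr dtz dvyow xftg ibj hszzf dmmc
Hunk 5: at line 2 remove [xftg,ibj] add [gcxy,ewn,bgpf] -> 8 lines: kepr dtz dvyow gcxy ewn bgpf hszzf dmmc
Hunk 6: at line 3 remove [ewn,bgpf] add [aqfjc] -> 7 lines: kepr dtz dvyow gcxy aqfjc hszzf dmmc
Final line count: 7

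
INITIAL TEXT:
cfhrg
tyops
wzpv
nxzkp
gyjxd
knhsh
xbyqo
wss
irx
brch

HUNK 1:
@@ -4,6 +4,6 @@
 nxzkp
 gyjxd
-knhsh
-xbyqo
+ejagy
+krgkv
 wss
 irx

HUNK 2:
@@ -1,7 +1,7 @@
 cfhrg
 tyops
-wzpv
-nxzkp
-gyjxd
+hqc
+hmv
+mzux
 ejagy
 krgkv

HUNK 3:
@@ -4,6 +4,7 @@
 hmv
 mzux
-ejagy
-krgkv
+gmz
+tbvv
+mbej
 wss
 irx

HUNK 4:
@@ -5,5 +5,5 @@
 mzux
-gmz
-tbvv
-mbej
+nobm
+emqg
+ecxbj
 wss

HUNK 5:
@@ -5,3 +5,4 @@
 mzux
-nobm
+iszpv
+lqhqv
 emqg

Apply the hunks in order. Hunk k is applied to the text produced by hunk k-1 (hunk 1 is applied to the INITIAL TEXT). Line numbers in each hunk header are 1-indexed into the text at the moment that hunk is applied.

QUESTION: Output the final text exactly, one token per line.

Hunk 1: at line 4 remove [knhsh,xbyqo] add [ejagy,krgkv] -> 10 lines: cfhrg tyops wzpv nxzkp gyjxd ejagy krgkv wss irx brch
Hunk 2: at line 1 remove [wzpv,nxzkp,gyjxd] add [hqc,hmv,mzux] -> 10 lines: cfhrg tyops hqc hmv mzux ejagy krgkv wss irx brch
Hunk 3: at line 4 remove [ejagy,krgkv] add [gmz,tbvv,mbej] -> 11 lines: cfhrg tyops hqc hmv mzux gmz tbvv mbej wss irx brch
Hunk 4: at line 5 remove [gmz,tbvv,mbej] add [nobm,emqg,ecxbj] -> 11 lines: cfhrg tyops hqc hmv mzux nobm emqg ecxbj wss irx brch
Hunk 5: at line 5 remove [nobm] add [iszpv,lqhqv] -> 12 lines: cfhrg tyops hqc hmv mzux iszpv lqhqv emqg ecxbj wss irx brch

Answer: cfhrg
tyops
hqc
hmv
mzux
iszpv
lqhqv
emqg
ecxbj
wss
irx
brch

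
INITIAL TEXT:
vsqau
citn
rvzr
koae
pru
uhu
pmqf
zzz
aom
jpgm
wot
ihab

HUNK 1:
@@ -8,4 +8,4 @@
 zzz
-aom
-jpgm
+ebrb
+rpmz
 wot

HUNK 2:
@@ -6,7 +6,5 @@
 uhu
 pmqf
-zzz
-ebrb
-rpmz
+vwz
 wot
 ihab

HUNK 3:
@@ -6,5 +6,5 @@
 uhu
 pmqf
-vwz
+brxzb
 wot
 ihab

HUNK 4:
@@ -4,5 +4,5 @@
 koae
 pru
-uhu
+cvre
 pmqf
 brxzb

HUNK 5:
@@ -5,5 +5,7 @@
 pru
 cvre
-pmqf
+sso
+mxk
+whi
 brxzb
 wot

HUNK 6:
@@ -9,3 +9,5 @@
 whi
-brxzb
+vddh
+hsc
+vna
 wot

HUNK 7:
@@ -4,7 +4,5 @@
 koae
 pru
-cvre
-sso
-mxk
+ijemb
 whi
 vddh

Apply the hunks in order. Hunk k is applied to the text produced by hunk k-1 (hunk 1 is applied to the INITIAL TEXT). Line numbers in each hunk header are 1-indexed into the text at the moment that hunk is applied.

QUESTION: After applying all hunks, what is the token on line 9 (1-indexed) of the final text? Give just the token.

Answer: hsc

Derivation:
Hunk 1: at line 8 remove [aom,jpgm] add [ebrb,rpmz] -> 12 lines: vsqau citn rvzr koae pru uhu pmqf zzz ebrb rpmz wot ihab
Hunk 2: at line 6 remove [zzz,ebrb,rpmz] add [vwz] -> 10 lines: vsqau citn rvzr koae pru uhu pmqf vwz wot ihab
Hunk 3: at line 6 remove [vwz] add [brxzb] -> 10 lines: vsqau citn rvzr koae pru uhu pmqf brxzb wot ihab
Hunk 4: at line 4 remove [uhu] add [cvre] -> 10 lines: vsqau citn rvzr koae pru cvre pmqf brxzb wot ihab
Hunk 5: at line 5 remove [pmqf] add [sso,mxk,whi] -> 12 lines: vsqau citn rvzr koae pru cvre sso mxk whi brxzb wot ihab
Hunk 6: at line 9 remove [brxzb] add [vddh,hsc,vna] -> 14 lines: vsqau citn rvzr koae pru cvre sso mxk whi vddh hsc vna wot ihab
Hunk 7: at line 4 remove [cvre,sso,mxk] add [ijemb] -> 12 lines: vsqau citn rvzr koae pru ijemb whi vddh hsc vna wot ihab
Final line 9: hsc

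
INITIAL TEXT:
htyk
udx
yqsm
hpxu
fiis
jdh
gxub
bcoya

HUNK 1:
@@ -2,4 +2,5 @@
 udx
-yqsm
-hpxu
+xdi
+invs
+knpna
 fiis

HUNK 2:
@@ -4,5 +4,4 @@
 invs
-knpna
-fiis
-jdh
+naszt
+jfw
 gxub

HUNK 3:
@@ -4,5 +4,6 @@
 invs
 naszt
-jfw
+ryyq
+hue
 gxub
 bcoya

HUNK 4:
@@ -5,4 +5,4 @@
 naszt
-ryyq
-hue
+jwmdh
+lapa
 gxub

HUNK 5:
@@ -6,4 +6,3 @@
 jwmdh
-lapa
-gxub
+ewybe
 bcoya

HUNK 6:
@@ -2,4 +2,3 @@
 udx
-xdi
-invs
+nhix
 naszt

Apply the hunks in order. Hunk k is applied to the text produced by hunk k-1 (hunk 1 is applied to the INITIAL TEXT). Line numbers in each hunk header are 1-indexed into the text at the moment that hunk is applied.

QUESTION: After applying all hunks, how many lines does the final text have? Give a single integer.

Hunk 1: at line 2 remove [yqsm,hpxu] add [xdi,invs,knpna] -> 9 lines: htyk udx xdi invs knpna fiis jdh gxub bcoya
Hunk 2: at line 4 remove [knpna,fiis,jdh] add [naszt,jfw] -> 8 lines: htyk udx xdi invs naszt jfw gxub bcoya
Hunk 3: at line 4 remove [jfw] add [ryyq,hue] -> 9 lines: htyk udx xdi invs naszt ryyq hue gxub bcoya
Hunk 4: at line 5 remove [ryyq,hue] add [jwmdh,lapa] -> 9 lines: htyk udx xdi invs naszt jwmdh lapa gxub bcoya
Hunk 5: at line 6 remove [lapa,gxub] add [ewybe] -> 8 lines: htyk udx xdi invs naszt jwmdh ewybe bcoya
Hunk 6: at line 2 remove [xdi,invs] add [nhix] -> 7 lines: htyk udx nhix naszt jwmdh ewybe bcoya
Final line count: 7

Answer: 7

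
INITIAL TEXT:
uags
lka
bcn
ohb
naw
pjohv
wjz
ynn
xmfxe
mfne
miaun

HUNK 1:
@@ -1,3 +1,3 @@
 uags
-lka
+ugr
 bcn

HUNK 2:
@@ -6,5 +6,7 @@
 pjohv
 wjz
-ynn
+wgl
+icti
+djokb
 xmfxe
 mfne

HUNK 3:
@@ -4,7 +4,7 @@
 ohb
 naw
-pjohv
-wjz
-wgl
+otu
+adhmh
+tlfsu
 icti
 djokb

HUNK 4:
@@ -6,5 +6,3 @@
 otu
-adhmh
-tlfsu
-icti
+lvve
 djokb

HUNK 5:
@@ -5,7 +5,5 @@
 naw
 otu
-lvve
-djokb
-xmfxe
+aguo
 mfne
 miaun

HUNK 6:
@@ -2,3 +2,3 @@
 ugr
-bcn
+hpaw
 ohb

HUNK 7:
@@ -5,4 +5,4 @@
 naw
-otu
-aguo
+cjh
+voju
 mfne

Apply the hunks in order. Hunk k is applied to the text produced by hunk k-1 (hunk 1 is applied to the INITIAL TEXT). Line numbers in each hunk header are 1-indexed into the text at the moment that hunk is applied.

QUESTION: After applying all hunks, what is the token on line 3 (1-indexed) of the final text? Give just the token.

Hunk 1: at line 1 remove [lka] add [ugr] -> 11 lines: uags ugr bcn ohb naw pjohv wjz ynn xmfxe mfne miaun
Hunk 2: at line 6 remove [ynn] add [wgl,icti,djokb] -> 13 lines: uags ugr bcn ohb naw pjohv wjz wgl icti djokb xmfxe mfne miaun
Hunk 3: at line 4 remove [pjohv,wjz,wgl] add [otu,adhmh,tlfsu] -> 13 lines: uags ugr bcn ohb naw otu adhmh tlfsu icti djokb xmfxe mfne miaun
Hunk 4: at line 6 remove [adhmh,tlfsu,icti] add [lvve] -> 11 lines: uags ugr bcn ohb naw otu lvve djokb xmfxe mfne miaun
Hunk 5: at line 5 remove [lvve,djokb,xmfxe] add [aguo] -> 9 lines: uags ugr bcn ohb naw otu aguo mfne miaun
Hunk 6: at line 2 remove [bcn] add [hpaw] -> 9 lines: uags ugr hpaw ohb naw otu aguo mfne miaun
Hunk 7: at line 5 remove [otu,aguo] add [cjh,voju] -> 9 lines: uags ugr hpaw ohb naw cjh voju mfne miaun
Final line 3: hpaw

Answer: hpaw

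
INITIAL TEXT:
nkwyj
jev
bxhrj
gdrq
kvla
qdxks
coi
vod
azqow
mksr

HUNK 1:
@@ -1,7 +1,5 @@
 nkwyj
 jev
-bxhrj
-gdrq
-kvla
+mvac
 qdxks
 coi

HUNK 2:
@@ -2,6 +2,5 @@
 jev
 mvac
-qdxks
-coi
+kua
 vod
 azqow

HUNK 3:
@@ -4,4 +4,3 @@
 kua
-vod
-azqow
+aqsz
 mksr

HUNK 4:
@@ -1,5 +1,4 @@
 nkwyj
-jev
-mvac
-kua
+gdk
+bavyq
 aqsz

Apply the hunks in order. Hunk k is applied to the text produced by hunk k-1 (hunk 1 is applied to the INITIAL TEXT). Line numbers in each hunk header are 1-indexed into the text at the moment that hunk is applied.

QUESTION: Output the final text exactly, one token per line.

Answer: nkwyj
gdk
bavyq
aqsz
mksr

Derivation:
Hunk 1: at line 1 remove [bxhrj,gdrq,kvla] add [mvac] -> 8 lines: nkwyj jev mvac qdxks coi vod azqow mksr
Hunk 2: at line 2 remove [qdxks,coi] add [kua] -> 7 lines: nkwyj jev mvac kua vod azqow mksr
Hunk 3: at line 4 remove [vod,azqow] add [aqsz] -> 6 lines: nkwyj jev mvac kua aqsz mksr
Hunk 4: at line 1 remove [jev,mvac,kua] add [gdk,bavyq] -> 5 lines: nkwyj gdk bavyq aqsz mksr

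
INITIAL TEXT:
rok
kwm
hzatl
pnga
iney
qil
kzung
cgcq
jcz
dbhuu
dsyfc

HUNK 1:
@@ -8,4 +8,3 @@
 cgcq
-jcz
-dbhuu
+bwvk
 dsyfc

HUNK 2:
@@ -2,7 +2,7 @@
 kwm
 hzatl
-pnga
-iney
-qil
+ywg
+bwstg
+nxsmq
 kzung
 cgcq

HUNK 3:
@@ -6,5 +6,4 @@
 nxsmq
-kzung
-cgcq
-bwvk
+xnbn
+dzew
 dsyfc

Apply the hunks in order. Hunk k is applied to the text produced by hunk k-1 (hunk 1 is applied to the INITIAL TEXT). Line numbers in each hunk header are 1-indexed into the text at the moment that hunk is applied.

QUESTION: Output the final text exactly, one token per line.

Hunk 1: at line 8 remove [jcz,dbhuu] add [bwvk] -> 10 lines: rok kwm hzatl pnga iney qil kzung cgcq bwvk dsyfc
Hunk 2: at line 2 remove [pnga,iney,qil] add [ywg,bwstg,nxsmq] -> 10 lines: rok kwm hzatl ywg bwstg nxsmq kzung cgcq bwvk dsyfc
Hunk 3: at line 6 remove [kzung,cgcq,bwvk] add [xnbn,dzew] -> 9 lines: rok kwm hzatl ywg bwstg nxsmq xnbn dzew dsyfc

Answer: rok
kwm
hzatl
ywg
bwstg
nxsmq
xnbn
dzew
dsyfc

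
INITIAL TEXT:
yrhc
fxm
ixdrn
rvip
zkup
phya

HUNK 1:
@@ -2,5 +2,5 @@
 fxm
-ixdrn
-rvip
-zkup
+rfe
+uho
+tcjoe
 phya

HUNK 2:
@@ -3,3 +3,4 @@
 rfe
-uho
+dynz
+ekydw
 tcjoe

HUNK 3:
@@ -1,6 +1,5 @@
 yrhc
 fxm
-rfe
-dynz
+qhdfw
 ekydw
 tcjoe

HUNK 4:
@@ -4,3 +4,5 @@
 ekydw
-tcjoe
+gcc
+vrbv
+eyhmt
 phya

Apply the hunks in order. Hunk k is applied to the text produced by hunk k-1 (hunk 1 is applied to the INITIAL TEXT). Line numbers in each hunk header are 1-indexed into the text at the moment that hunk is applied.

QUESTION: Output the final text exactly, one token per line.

Answer: yrhc
fxm
qhdfw
ekydw
gcc
vrbv
eyhmt
phya

Derivation:
Hunk 1: at line 2 remove [ixdrn,rvip,zkup] add [rfe,uho,tcjoe] -> 6 lines: yrhc fxm rfe uho tcjoe phya
Hunk 2: at line 3 remove [uho] add [dynz,ekydw] -> 7 lines: yrhc fxm rfe dynz ekydw tcjoe phya
Hunk 3: at line 1 remove [rfe,dynz] add [qhdfw] -> 6 lines: yrhc fxm qhdfw ekydw tcjoe phya
Hunk 4: at line 4 remove [tcjoe] add [gcc,vrbv,eyhmt] -> 8 lines: yrhc fxm qhdfw ekydw gcc vrbv eyhmt phya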